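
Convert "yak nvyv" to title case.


Input string: 'yak nvyv'
Operation: capitalize first letter of each word
Word transformations: 'yak'->'Yak', 'nvyv'->'Nvyv'
Result: Yak Nvyv


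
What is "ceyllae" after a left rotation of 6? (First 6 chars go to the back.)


Input: 'ceyllae', shift = 6
Operation: split at index 6 and swap parts
Front part s[0:6] = 'ceylla'
Back part s[6:] = 'e'
Rotated = back + front = 'e' + 'ceylla'
Result: eceylla


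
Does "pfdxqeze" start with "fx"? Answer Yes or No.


Input string: 'pfdxqeze'
Prefix to check: 'fx'
First 2 characters of input: 'pf'
Match: False
Result: No


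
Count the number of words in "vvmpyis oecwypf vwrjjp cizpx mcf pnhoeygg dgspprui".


Input string: 'vvmpyis oecwypf vwrjjp cizpx mcf pnhoeygg dgspprui'
Operation: split by spaces
Words found: 'vvmpyis', 'oecwypf', 'vwrjjp', 'cizpx', 'mcf', 'pnhoeygg', 'dgspprui'
Word count: 7


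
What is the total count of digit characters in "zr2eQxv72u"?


Input string: 'zr2eQxv72u'
Operation: count digit characters (0-9)
Scan: 'z', 'r', '2'(digit), 'e', 'Q', 'x', 'v', '7'(digit), '2'(digit), 'u'
Digits found: 3
Result: 3


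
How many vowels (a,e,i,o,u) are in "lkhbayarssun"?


Input string: 'lkhbayarssun'
Operation: count vowels (a, e, i, o, u)
Scan: s[0]='l', s[1]='k', s[2]='h', s[3]='b', s[4]='a' (vowel), s[5]='y', s[6]='a' (vowel), s[7]='r', s[8]='s', s[9]='s', s[10]='u' (vowel), s[11]='n'
Vowels found: 3
Result: 3


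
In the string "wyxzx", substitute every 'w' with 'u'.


Input string: 'wyxzx'
Operation: replace 'w' with 'u'
Positions of 'w': 0
After replacement: uyxzx


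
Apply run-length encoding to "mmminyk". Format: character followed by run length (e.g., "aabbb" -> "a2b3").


Input: 'mmminyk'
Operation: identify consecutive runs
Runs: 'mmm' -> m3, 'i' -> i1, 'n' -> n1, 'y' -> y1, 'k' -> k1
Encoded: m3i1n1y1k1


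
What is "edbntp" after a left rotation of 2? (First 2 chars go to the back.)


Input: 'edbntp', shift = 2
Operation: split at index 2 and swap parts
Front part s[0:2] = 'ed'
Back part s[2:] = 'bntp'
Rotated = back + front = 'bntp' + 'ed'
Result: bntped


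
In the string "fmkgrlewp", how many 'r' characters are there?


Input string: 'fmkgrlewp'
Target character: 'r'
Scan each position: s[4]='r'
Matches found at indices: 4
Total: 1


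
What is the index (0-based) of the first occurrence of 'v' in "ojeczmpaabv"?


Input string: 'ojeczmpaabv'
Target: 'v'
Scanning left to right: s[0]='o', s[1]='j', s[2]='e', s[3]='c', s[4]='z', s[5]='m', s[6]='p', s[7]='a', s[8]='a', s[9]='b', s[10]='v'
First match at index: 10


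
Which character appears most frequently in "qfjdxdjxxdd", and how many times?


Input: 'qfjdxdjxxdd'
Operation: tally each character
Counts: 'd':4, 'f':1, 'j':2, 'q':1, 'x':3
Maximum: 'd' appears 4 times


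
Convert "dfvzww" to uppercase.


Input string: 'dfvzww'
Operation: convert each letter to uppercase
Mapping: 'd'->'D', 'f'->'F', 'v'->'V', 'z'->'Z', 'w'->'W', 'w'->'W'
Result: DFVZWW


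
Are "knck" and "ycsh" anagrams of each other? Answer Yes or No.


String 1: 'knck' -> sorted: 'ckkn'
String 2: 'ycsh' -> sorted: 'chsy'
Compare sorted forms: 'ckkn' != 'chsy'
Anagram: No


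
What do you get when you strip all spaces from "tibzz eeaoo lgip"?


Input string: 'tibzz eeaoo lgip'
Operation: remove all spaces
Words: 'tibzz', 'eeaoo', 'lgip'
Join without spaces: tibzzeeaoolgip


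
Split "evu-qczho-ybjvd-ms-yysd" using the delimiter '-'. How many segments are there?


Input string: 'evu-qczho-ybjvd-ms-yysd'
Delimiter: '-'
Split result: 'evu', 'qczho', 'ybjvd', 'ms', 'yysd'
Number of parts: 5


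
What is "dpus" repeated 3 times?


Input string: 'dpus'
Operation: repeat 3 times
Concatenation: 'dpus' + 'dpus' + 'dpus'
Result: dpusdpusdpus


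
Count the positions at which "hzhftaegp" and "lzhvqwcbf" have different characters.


String 1: 'hzhftaegp'
String 2: 'lzhvqwcbf'
Compare each position: pos 0: 'h'!='l', pos 1: 'z'=='z', pos 2: 'h'=='h', pos 3: 'f'!='v', pos 4: 't'!='q', pos 5: 'a'!='w', pos 6: 'e'!='c', pos 7: 'g'!='b', pos 8: 'p'!='f'
Differing positions: 7
Hamming distance: 7


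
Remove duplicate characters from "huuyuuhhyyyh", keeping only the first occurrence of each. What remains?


Input: 'huuyuuhhyyyh'
Operation: keep first occurrence of each character
Scan: s[0]='h' new -> keep; s[1]='u' new -> keep; s[2]='u' seen -> skip; s[3]='y' new -> keep; s[4]='u' seen -> skip; s[5]='u' seen -> skip; s[6]='h' seen -> skip; s[7]='h' seen -> skip; s[8]='y' seen -> skip; s[9]='y' seen -> skip; s[10]='y' seen -> skip; s[11]='h' seen -> skip
Result: huy


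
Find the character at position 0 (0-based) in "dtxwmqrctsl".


Input string: 'dtxwmqrctsl'
Operation: get character at index 0
Index mapping: s[0]='d'
Result: 'd'


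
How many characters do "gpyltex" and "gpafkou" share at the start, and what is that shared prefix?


String 1: 'gpyltex'
String 2: 'gpafkou'
Compare position by position:
pos 0: 'g' vs 'g' match
pos 1: 'p' vs 'p' match
pos 2: 'y' vs 'a' differ -> stop
Longest common prefix: "gp" (length 2)


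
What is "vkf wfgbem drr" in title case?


Input string: 'vkf wfgbem drr'
Operation: capitalize first letter of each word
Word transformations: 'vkf'->'Vkf', 'wfgbem'->'Wfgbem', 'drr'->'Drr'
Result: Vkf Wfgbem Drr


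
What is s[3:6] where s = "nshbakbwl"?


Input string: 'nshbakbwl'
Operation: slice [3:6]
Extract characters: s[3]='b', s[4]='a', s[5]='k'
Result: bak


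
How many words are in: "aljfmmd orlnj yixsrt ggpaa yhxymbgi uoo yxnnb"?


Input string: 'aljfmmd orlnj yixsrt ggpaa yhxymbgi uoo yxnnb'
Operation: split by spaces
Words found: 'aljfmmd', 'orlnj', 'yixsrt', 'ggpaa', 'yhxymbgi', 'uoo', 'yxnnb'
Word count: 7


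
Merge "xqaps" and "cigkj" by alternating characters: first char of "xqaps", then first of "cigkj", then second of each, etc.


String 1: 'xqaps'
String 2: 'cigkj'
Operation: alternate characters
Pairs: 'x'+'c', 'q'+'i', 'a'+'g', 'p'+'k', 's'+'j'
Result: xcqiagpksj


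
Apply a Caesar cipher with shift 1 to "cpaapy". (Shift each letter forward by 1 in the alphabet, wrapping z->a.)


Input: 'cpaapy', shift = 1
Operation: for each letter, (position + 1) mod 26
Mapping: 'c'(2+1=3)->'d', 'p'(15+1=16)->'q', 'a'(0+1=1)->'b', 'a'(0+1=1)->'b', 'p'(15+1=16)->'q', 'y'(24+1=25)->'z'
Result: dqbbqz


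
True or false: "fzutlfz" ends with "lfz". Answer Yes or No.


Input string: 'fzutlfz'
Suffix to check: 'lfz'
Last 3 characters of input: 'lfz'
Match: True
Result: Yes


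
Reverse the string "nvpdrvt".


Input string: 'nvpdrvt'
Operation: reverse character order
Original order: 'n' -> 'v' -> 'p' -> 'd' -> 'r' -> 'v' -> 't'
Reversed order: 't' -> 'v' -> 'r' -> 'd' -> 'p' -> 'v' -> 'n'
Result: tvrdpvn


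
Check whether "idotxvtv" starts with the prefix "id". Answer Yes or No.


Input string: 'idotxvtv'
Prefix to check: 'id'
First 2 characters of input: 'id'
Match: True
Result: Yes


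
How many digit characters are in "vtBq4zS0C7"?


Input string: 'vtBq4zS0C7'
Operation: count digit characters (0-9)
Scan: 'v', 't', 'B', 'q', '4'(digit), 'z', 'S', '0'(digit), 'C', '7'(digit)
Digits found: 3
Result: 3


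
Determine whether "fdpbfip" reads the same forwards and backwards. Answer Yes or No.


Input string: 'fdpbfip'
Reversed: 'pifbpdf'
Compare pairs: s[0]='f' vs s[6]='p' (mismatch), s[1]='d' vs s[5]='i' (mismatch), s[2]='p' vs s[4]='f' (mismatch)
Palindrome: No


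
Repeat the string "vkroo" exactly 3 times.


Input string: 'vkroo'
Operation: repeat 3 times
Concatenation: 'vkroo' + 'vkroo' + 'vkroo'
Result: vkroovkroovkroo


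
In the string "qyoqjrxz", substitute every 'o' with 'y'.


Input string: 'qyoqjrxz'
Operation: replace 'o' with 'y'
Positions of 'o': 2
After replacement: qyyqjrxz


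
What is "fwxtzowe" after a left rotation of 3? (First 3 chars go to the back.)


Input: 'fwxtzowe', shift = 3
Operation: split at index 3 and swap parts
Front part s[0:3] = 'fwx'
Back part s[3:] = 'tzowe'
Rotated = back + front = 'tzowe' + 'fwx'
Result: tzowefwx


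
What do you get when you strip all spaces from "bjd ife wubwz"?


Input string: 'bjd ife wubwz'
Operation: remove all spaces
Words: 'bjd', 'ife', 'wubwz'
Join without spaces: bjdifewubwz


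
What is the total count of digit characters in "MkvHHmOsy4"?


Input string: 'MkvHHmOsy4'
Operation: count digit characters (0-9)
Scan: 'M', 'k', 'v', 'H', 'H', 'm', 'O', 's', 'y', '4'(digit)
Digits found: 1
Result: 1


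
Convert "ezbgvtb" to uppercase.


Input string: 'ezbgvtb'
Operation: convert each letter to uppercase
Mapping: 'e'->'E', 'z'->'Z', 'b'->'B', 'g'->'G', 'v'->'V', 't'->'T', 'b'->'B'
Result: EZBGVTB


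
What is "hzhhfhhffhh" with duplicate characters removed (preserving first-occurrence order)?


Input: 'hzhhfhhffhh'
Operation: keep first occurrence of each character
Scan: s[0]='h' new -> keep; s[1]='z' new -> keep; s[2]='h' seen -> skip; s[3]='h' seen -> skip; s[4]='f' new -> keep; s[5]='h' seen -> skip; s[6]='h' seen -> skip; s[7]='f' seen -> skip; s[8]='f' seen -> skip; s[9]='h' seen -> skip; s[10]='h' seen -> skip
Result: hzf


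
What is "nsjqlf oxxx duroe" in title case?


Input string: 'nsjqlf oxxx duroe'
Operation: capitalize first letter of each word
Word transformations: 'nsjqlf'->'Nsjqlf', 'oxxx'->'Oxxx', 'duroe'->'Duroe'
Result: Nsjqlf Oxxx Duroe


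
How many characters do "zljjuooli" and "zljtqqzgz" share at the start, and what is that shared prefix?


String 1: 'zljjuooli'
String 2: 'zljtqqzgz'
Compare position by position:
pos 0: 'z' vs 'z' match
pos 1: 'l' vs 'l' match
pos 2: 'j' vs 'j' match
pos 3: 'j' vs 't' differ -> stop
Longest common prefix: "zlj" (length 3)


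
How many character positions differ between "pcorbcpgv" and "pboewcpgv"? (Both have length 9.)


String 1: 'pcorbcpgv'
String 2: 'pboewcpgv'
Compare each position: pos 0: 'p'=='p', pos 1: 'c'!='b', pos 2: 'o'=='o', pos 3: 'r'!='e', pos 4: 'b'!='w', pos 5: 'c'=='c', pos 6: 'p'=='p', pos 7: 'g'=='g', pos 8: 'v'=='v'
Differing positions: 3
Hamming distance: 3


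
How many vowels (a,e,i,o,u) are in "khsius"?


Input string: 'khsius'
Operation: count vowels (a, e, i, o, u)
Scan: s[0]='k', s[1]='h', s[2]='s', s[3]='i' (vowel), s[4]='u' (vowel), s[5]='s'
Vowels found: 2
Result: 2


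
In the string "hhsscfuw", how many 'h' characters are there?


Input string: 'hhsscfuw'
Target character: 'h'
Scan each position: s[0]='h', s[1]='h'
Matches found at indices: 0, 1
Total: 2


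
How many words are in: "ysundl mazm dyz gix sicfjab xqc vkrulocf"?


Input string: 'ysundl mazm dyz gix sicfjab xqc vkrulocf'
Operation: split by spaces
Words found: 'ysundl', 'mazm', 'dyz', 'gix', 'sicfjab', 'xqc', 'vkrulocf'
Word count: 7


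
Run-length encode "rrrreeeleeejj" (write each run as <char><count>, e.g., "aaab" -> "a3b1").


Input: 'rrrreeeleeejj'
Operation: identify consecutive runs
Runs: 'rrrr' -> r4, 'eee' -> e3, 'l' -> l1, 'eee' -> e3, 'jj' -> j2
Encoded: r4e3l1e3j2


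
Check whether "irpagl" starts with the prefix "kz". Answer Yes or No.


Input string: 'irpagl'
Prefix to check: 'kz'
First 2 characters of input: 'ir'
Match: False
Result: No


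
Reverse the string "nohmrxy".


Input string: 'nohmrxy'
Operation: reverse character order
Original order: 'n' -> 'o' -> 'h' -> 'm' -> 'r' -> 'x' -> 'y'
Reversed order: 'y' -> 'x' -> 'r' -> 'm' -> 'h' -> 'o' -> 'n'
Result: yxrmhon


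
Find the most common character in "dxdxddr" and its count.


Input: 'dxdxddr'
Operation: tally each character
Counts: 'd':4, 'r':1, 'x':2
Maximum: 'd' appears 4 times


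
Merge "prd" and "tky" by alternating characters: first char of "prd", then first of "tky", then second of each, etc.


String 1: 'prd'
String 2: 'tky'
Operation: alternate characters
Pairs: 'p'+'t', 'r'+'k', 'd'+'y'
Result: ptrkdy


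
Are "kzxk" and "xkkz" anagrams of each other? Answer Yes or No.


String 1: 'kzxk' -> sorted: 'kkxz'
String 2: 'xkkz' -> sorted: 'kkxz'
Compare sorted forms: 'kkxz' == 'kkxz'
Anagram: Yes


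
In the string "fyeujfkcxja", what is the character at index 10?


Input string: 'fyeujfkcxja'
Operation: get character at index 10
Index mapping: s[0]='f', s[1]='y', s[2]='e', s[3]='u', s[4]='j', s[5]='f', s[6]='k', s[7]='c', s[8]='x', s[9]='j', s[10]='a'
Result: 'a'


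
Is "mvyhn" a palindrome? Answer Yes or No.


Input string: 'mvyhn'
Reversed: 'nhyvm'
Compare pairs: s[0]='m' vs s[4]='n' (mismatch), s[1]='v' vs s[3]='h' (mismatch)
Palindrome: No


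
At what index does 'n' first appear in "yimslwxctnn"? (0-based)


Input string: 'yimslwxctnn'
Target: 'n'
Scanning left to right: s[0]='y', s[1]='i', s[2]='m', s[3]='s', s[4]='l', s[5]='w', s[6]='x', s[7]='c', s[8]='t', s[9]='n'
First match at index: 9


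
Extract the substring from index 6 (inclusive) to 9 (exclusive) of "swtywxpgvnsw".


Input string: 'swtywxpgvnsw'
Operation: slice [6:9]
Extract characters: s[6]='p', s[7]='g', s[8]='v'
Result: pgv


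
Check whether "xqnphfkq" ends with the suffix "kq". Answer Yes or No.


Input string: 'xqnphfkq'
Suffix to check: 'kq'
Last 2 characters of input: 'kq'
Match: True
Result: Yes


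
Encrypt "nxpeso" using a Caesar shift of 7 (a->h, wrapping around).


Input: 'nxpeso', shift = 7
Operation: for each letter, (position + 7) mod 26
Mapping: 'n'(13+7=20)->'u', 'x'(23+7=30, 30 mod 26=4)->'e', 'p'(15+7=22)->'w', 'e'(4+7=11)->'l', 's'(18+7=25)->'z', 'o'(14+7=21)->'v'
Result: uewlzv


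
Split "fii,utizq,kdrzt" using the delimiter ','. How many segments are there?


Input string: 'fii,utizq,kdrzt'
Delimiter: ','
Split result: 'fii', 'utizq', 'kdrzt'
Number of parts: 3


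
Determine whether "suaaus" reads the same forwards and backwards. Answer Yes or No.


Input string: 'suaaus'
Reversed: 'suaaus'
Compare pairs: s[0]='s' vs s[5]='s' (match), s[1]='u' vs s[4]='u' (match), s[2]='a' vs s[3]='a' (match)
Palindrome: Yes


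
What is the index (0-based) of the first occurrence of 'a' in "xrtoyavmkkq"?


Input string: 'xrtoyavmkkq'
Target: 'a'
Scanning left to right: s[0]='x', s[1]='r', s[2]='t', s[3]='o', s[4]='y', s[5]='a'
First match at index: 5


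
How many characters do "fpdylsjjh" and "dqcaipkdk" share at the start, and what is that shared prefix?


String 1: 'fpdylsjjh'
String 2: 'dqcaipkdk'
Compare position by position:
pos 0: 'f' vs 'd' differ -> stop
Longest common prefix: "" (length 0)


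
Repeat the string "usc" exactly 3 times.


Input string: 'usc'
Operation: repeat 3 times
Concatenation: 'usc' + 'usc' + 'usc'
Result: uscuscusc


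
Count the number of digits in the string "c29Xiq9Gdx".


Input string: 'c29Xiq9Gdx'
Operation: count digit characters (0-9)
Scan: 'c', '2'(digit), '9'(digit), 'X', 'i', 'q', '9'(digit), 'G', 'd', 'x'
Digits found: 3
Result: 3


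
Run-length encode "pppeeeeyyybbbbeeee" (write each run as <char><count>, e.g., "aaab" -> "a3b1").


Input: 'pppeeeeyyybbbbeeee'
Operation: identify consecutive runs
Runs: 'ppp' -> p3, 'eeee' -> e4, 'yyy' -> y3, 'bbbb' -> b4, 'eeee' -> e4
Encoded: p3e4y3b4e4


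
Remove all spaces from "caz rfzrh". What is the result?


Input string: 'caz rfzrh'
Operation: remove all spaces
Words: 'caz', 'rfzrh'
Join without spaces: cazrfzrh


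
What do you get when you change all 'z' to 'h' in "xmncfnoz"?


Input string: 'xmncfnoz'
Operation: replace 'z' with 'h'
Positions of 'z': 7
After replacement: xmncfnoh


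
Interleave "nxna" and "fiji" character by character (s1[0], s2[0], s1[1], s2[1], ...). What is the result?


String 1: 'nxna'
String 2: 'fiji'
Operation: alternate characters
Pairs: 'n'+'f', 'x'+'i', 'n'+'j', 'a'+'i'
Result: nfxinjai


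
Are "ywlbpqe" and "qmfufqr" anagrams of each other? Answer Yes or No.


String 1: 'ywlbpqe' -> sorted: 'belpqwy'
String 2: 'qmfufqr' -> sorted: 'ffmqqru'
Compare sorted forms: 'belpqwy' != 'ffmqqru'
Anagram: No


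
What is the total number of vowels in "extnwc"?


Input string: 'extnwc'
Operation: count vowels (a, e, i, o, u)
Scan: s[0]='e' (vowel), s[1]='x', s[2]='t', s[3]='n', s[4]='w', s[5]='c'
Vowels found: 1
Result: 1


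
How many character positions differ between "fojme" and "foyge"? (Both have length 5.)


String 1: 'fojme'
String 2: 'foyge'
Compare each position: pos 0: 'f'=='f', pos 1: 'o'=='o', pos 2: 'j'!='y', pos 3: 'm'!='g', pos 4: 'e'=='e'
Differing positions: 2
Hamming distance: 2


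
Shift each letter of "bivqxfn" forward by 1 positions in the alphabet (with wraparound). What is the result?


Input: 'bivqxfn', shift = 1
Operation: for each letter, (position + 1) mod 26
Mapping: 'b'(1+1=2)->'c', 'i'(8+1=9)->'j', 'v'(21+1=22)->'w', 'q'(16+1=17)->'r', 'x'(23+1=24)->'y', 'f'(5+1=6)->'g', 'n'(13+1=14)->'o'
Result: cjwrygo


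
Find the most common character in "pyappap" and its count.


Input: 'pyappap'
Operation: tally each character
Counts: 'a':2, 'p':4, 'y':1
Maximum: 'p' appears 4 times


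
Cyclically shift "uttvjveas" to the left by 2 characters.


Input: 'uttvjveas', shift = 2
Operation: split at index 2 and swap parts
Front part s[0:2] = 'ut'
Back part s[2:] = 'tvjveas'
Rotated = back + front = 'tvjveas' + 'ut'
Result: tvjveasut


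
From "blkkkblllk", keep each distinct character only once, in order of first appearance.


Input: 'blkkkblllk'
Operation: keep first occurrence of each character
Scan: s[0]='b' new -> keep; s[1]='l' new -> keep; s[2]='k' new -> keep; s[3]='k' seen -> skip; s[4]='k' seen -> skip; s[5]='b' seen -> skip; s[6]='l' seen -> skip; s[7]='l' seen -> skip; s[8]='l' seen -> skip; s[9]='k' seen -> skip
Result: blk


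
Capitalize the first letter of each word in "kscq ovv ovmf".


Input string: 'kscq ovv ovmf'
Operation: capitalize first letter of each word
Word transformations: 'kscq'->'Kscq', 'ovv'->'Ovv', 'ovmf'->'Ovmf'
Result: Kscq Ovv Ovmf


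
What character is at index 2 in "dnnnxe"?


Input string: 'dnnnxe'
Operation: get character at index 2
Index mapping: s[0]='d', s[1]='n', s[2]='n'
Result: 'n'


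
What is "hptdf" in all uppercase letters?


Input string: 'hptdf'
Operation: convert each letter to uppercase
Mapping: 'h'->'H', 'p'->'P', 't'->'T', 'd'->'D', 'f'->'F'
Result: HPTDF


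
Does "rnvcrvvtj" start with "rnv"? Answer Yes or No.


Input string: 'rnvcrvvtj'
Prefix to check: 'rnv'
First 3 characters of input: 'rnv'
Match: True
Result: Yes


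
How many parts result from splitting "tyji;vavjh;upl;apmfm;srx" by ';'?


Input string: 'tyji;vavjh;upl;apmfm;srx'
Delimiter: ';'
Split result: 'tyji', 'vavjh', 'upl', 'apmfm', 'srx'
Number of parts: 5


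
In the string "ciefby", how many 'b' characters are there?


Input string: 'ciefby'
Target character: 'b'
Scan each position: s[4]='b'
Matches found at indices: 4
Total: 1


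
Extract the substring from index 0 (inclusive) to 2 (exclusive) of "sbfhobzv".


Input string: 'sbfhobzv'
Operation: slice [0:2]
Extract characters: s[0]='s', s[1]='b'
Result: sb


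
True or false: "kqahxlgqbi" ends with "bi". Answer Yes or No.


Input string: 'kqahxlgqbi'
Suffix to check: 'bi'
Last 2 characters of input: 'bi'
Match: True
Result: Yes


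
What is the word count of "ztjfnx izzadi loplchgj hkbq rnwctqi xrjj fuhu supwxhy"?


Input string: 'ztjfnx izzadi loplchgj hkbq rnwctqi xrjj fuhu supwxhy'
Operation: split by spaces
Words found: 'ztjfnx', 'izzadi', 'loplchgj', 'hkbq', 'rnwctqi', 'xrjj', 'fuhu', 'supwxhy'
Word count: 8


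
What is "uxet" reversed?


Input string: 'uxet'
Operation: reverse character order
Original order: 'u' -> 'x' -> 'e' -> 't'
Reversed order: 't' -> 'e' -> 'x' -> 'u'
Result: texu


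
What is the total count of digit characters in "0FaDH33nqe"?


Input string: '0FaDH33nqe'
Operation: count digit characters (0-9)
Scan: '0'(digit), 'F', 'a', 'D', 'H', '3'(digit), '3'(digit), 'n', 'q', 'e'
Digits found: 3
Result: 3


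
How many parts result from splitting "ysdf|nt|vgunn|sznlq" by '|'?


Input string: 'ysdf|nt|vgunn|sznlq'
Delimiter: '|'
Split result: 'ysdf', 'nt', 'vgunn', 'sznlq'
Number of parts: 4


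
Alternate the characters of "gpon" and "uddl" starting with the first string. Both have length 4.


String 1: 'gpon'
String 2: 'uddl'
Operation: alternate characters
Pairs: 'g'+'u', 'p'+'d', 'o'+'d', 'n'+'l'
Result: gupdodnl


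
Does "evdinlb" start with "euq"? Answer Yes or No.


Input string: 'evdinlb'
Prefix to check: 'euq'
First 3 characters of input: 'evd'
Match: False
Result: No


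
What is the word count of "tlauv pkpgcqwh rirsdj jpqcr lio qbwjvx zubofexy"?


Input string: 'tlauv pkpgcqwh rirsdj jpqcr lio qbwjvx zubofexy'
Operation: split by spaces
Words found: 'tlauv', 'pkpgcqwh', 'rirsdj', 'jpqcr', 'lio', 'qbwjvx', 'zubofexy'
Word count: 7


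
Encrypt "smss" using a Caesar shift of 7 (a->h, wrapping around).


Input: 'smss', shift = 7
Operation: for each letter, (position + 7) mod 26
Mapping: 's'(18+7=25)->'z', 'm'(12+7=19)->'t', 's'(18+7=25)->'z', 's'(18+7=25)->'z'
Result: ztzz


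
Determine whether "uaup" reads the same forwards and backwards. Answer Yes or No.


Input string: 'uaup'
Reversed: 'puau'
Compare pairs: s[0]='u' vs s[3]='p' (mismatch), s[1]='a' vs s[2]='u' (mismatch)
Palindrome: No


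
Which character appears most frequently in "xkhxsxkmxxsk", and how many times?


Input: 'xkhxsxkmxxsk'
Operation: tally each character
Counts: 'h':1, 'k':3, 'm':1, 's':2, 'x':5
Maximum: 'x' appears 5 times


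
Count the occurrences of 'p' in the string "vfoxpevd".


Input string: 'vfoxpevd'
Target character: 'p'
Scan each position: s[4]='p'
Matches found at indices: 4
Total: 1


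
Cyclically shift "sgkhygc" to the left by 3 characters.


Input: 'sgkhygc', shift = 3
Operation: split at index 3 and swap parts
Front part s[0:3] = 'sgk'
Back part s[3:] = 'hygc'
Rotated = back + front = 'hygc' + 'sgk'
Result: hygcsgk


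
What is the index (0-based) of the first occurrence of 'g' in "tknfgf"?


Input string: 'tknfgf'
Target: 'g'
Scanning left to right: s[0]='t', s[1]='k', s[2]='n', s[3]='f', s[4]='g'
First match at index: 4


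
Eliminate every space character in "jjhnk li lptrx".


Input string: 'jjhnk li lptrx'
Operation: remove all spaces
Words: 'jjhnk', 'li', 'lptrx'
Join without spaces: jjhnklilptrx


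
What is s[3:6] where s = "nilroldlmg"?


Input string: 'nilroldlmg'
Operation: slice [3:6]
Extract characters: s[3]='r', s[4]='o', s[5]='l'
Result: rol


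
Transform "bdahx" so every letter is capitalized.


Input string: 'bdahx'
Operation: convert each letter to uppercase
Mapping: 'b'->'B', 'd'->'D', 'a'->'A', 'h'->'H', 'x'->'X'
Result: BDAHX


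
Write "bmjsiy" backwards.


Input string: 'bmjsiy'
Operation: reverse character order
Original order: 'b' -> 'm' -> 'j' -> 's' -> 'i' -> 'y'
Reversed order: 'y' -> 'i' -> 's' -> 'j' -> 'm' -> 'b'
Result: yisjmb


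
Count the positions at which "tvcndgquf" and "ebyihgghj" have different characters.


String 1: 'tvcndgquf'
String 2: 'ebyihgghj'
Compare each position: pos 0: 't'!='e', pos 1: 'v'!='b', pos 2: 'c'!='y', pos 3: 'n'!='i', pos 4: 'd'!='h', pos 5: 'g'=='g', pos 6: 'q'!='g', pos 7: 'u'!='h', pos 8: 'f'!='j'
Differing positions: 8
Hamming distance: 8


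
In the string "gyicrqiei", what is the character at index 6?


Input string: 'gyicrqiei'
Operation: get character at index 6
Index mapping: s[0]='g', s[1]='y', s[2]='i', s[3]='c', s[4]='r', s[5]='q', s[6]='i'
Result: 'i'


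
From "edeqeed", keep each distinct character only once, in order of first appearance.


Input: 'edeqeed'
Operation: keep first occurrence of each character
Scan: s[0]='e' new -> keep; s[1]='d' new -> keep; s[2]='e' seen -> skip; s[3]='q' new -> keep; s[4]='e' seen -> skip; s[5]='e' seen -> skip; s[6]='d' seen -> skip
Result: edq


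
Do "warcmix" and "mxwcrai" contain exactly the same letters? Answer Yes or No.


String 1: 'warcmix' -> sorted: 'acimrwx'
String 2: 'mxwcrai' -> sorted: 'acimrwx'
Compare sorted forms: 'acimrwx' == 'acimrwx'
Anagram: Yes


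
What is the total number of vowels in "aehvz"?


Input string: 'aehvz'
Operation: count vowels (a, e, i, o, u)
Scan: s[0]='a' (vowel), s[1]='e' (vowel), s[2]='h', s[3]='v', s[4]='z'
Vowels found: 2
Result: 2


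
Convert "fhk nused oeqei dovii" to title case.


Input string: 'fhk nused oeqei dovii'
Operation: capitalize first letter of each word
Word transformations: 'fhk'->'Fhk', 'nused'->'Nused', 'oeqei'->'Oeqei', 'dovii'->'Dovii'
Result: Fhk Nused Oeqei Dovii


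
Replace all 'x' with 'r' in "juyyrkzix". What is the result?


Input string: 'juyyrkzix'
Operation: replace 'x' with 'r'
Positions of 'x': 8
After replacement: juyyrkzir


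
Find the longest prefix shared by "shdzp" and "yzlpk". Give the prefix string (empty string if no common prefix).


String 1: 'shdzp'
String 2: 'yzlpk'
Compare position by position:
pos 0: 's' vs 'y' differ -> stop
Longest common prefix: "" (length 0)


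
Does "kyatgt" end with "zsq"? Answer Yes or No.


Input string: 'kyatgt'
Suffix to check: 'zsq'
Last 3 characters of input: 'tgt'
Match: False
Result: No


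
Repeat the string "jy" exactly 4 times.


Input string: 'jy'
Operation: repeat 4 times
Concatenation: 'jy' + 'jy' + 'jy' + 'jy'
Result: jyjyjyjy


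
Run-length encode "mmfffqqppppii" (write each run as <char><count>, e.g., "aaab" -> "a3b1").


Input: 'mmfffqqppppii'
Operation: identify consecutive runs
Runs: 'mm' -> m2, 'fff' -> f3, 'qq' -> q2, 'pppp' -> p4, 'ii' -> i2
Encoded: m2f3q2p4i2


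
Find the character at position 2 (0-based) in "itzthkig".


Input string: 'itzthkig'
Operation: get character at index 2
Index mapping: s[0]='i', s[1]='t', s[2]='z'
Result: 'z'


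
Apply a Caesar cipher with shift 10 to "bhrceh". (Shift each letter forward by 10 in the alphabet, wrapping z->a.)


Input: 'bhrceh', shift = 10
Operation: for each letter, (position + 10) mod 26
Mapping: 'b'(1+10=11)->'l', 'h'(7+10=17)->'r', 'r'(17+10=27, 27 mod 26=1)->'b', 'c'(2+10=12)->'m', 'e'(4+10=14)->'o', 'h'(7+10=17)->'r'
Result: lrbmor


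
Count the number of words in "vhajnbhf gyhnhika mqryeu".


Input string: 'vhajnbhf gyhnhika mqryeu'
Operation: split by spaces
Words found: 'vhajnbhf', 'gyhnhika', 'mqryeu'
Word count: 3


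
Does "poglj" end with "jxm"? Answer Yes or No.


Input string: 'poglj'
Suffix to check: 'jxm'
Last 3 characters of input: 'glj'
Match: False
Result: No


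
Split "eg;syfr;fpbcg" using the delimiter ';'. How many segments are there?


Input string: 'eg;syfr;fpbcg'
Delimiter: ';'
Split result: 'eg', 'syfr', 'fpbcg'
Number of parts: 3


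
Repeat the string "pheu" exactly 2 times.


Input string: 'pheu'
Operation: repeat 2 times
Concatenation: 'pheu' + 'pheu'
Result: pheupheu


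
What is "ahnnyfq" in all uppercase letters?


Input string: 'ahnnyfq'
Operation: convert each letter to uppercase
Mapping: 'a'->'A', 'h'->'H', 'n'->'N', 'n'->'N', 'y'->'Y', 'f'->'F', 'q'->'Q'
Result: AHNNYFQ


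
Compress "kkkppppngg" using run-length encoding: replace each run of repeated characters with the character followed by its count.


Input: 'kkkppppngg'
Operation: identify consecutive runs
Runs: 'kkk' -> k3, 'pppp' -> p4, 'n' -> n1, 'gg' -> g2
Encoded: k3p4n1g2


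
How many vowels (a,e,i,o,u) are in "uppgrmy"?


Input string: 'uppgrmy'
Operation: count vowels (a, e, i, o, u)
Scan: s[0]='u' (vowel), s[1]='p', s[2]='p', s[3]='g', s[4]='r', s[5]='m', s[6]='y'
Vowels found: 1
Result: 1


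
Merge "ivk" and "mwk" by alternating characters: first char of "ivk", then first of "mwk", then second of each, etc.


String 1: 'ivk'
String 2: 'mwk'
Operation: alternate characters
Pairs: 'i'+'m', 'v'+'w', 'k'+'k'
Result: imvwkk


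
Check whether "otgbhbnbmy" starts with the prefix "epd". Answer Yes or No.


Input string: 'otgbhbnbmy'
Prefix to check: 'epd'
First 3 characters of input: 'otg'
Match: False
Result: No


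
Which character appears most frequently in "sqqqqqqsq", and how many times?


Input: 'sqqqqqqsq'
Operation: tally each character
Counts: 'q':7, 's':2
Maximum: 'q' appears 7 times


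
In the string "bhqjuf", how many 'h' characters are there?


Input string: 'bhqjuf'
Target character: 'h'
Scan each position: s[1]='h'
Matches found at indices: 1
Total: 1


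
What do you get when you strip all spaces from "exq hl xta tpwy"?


Input string: 'exq hl xta tpwy'
Operation: remove all spaces
Words: 'exq', 'hl', 'xta', 'tpwy'
Join without spaces: exqhlxtatpwy


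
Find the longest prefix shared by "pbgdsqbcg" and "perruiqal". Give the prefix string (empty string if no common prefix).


String 1: 'pbgdsqbcg'
String 2: 'perruiqal'
Compare position by position:
pos 0: 'p' vs 'p' match
pos 1: 'b' vs 'e' differ -> stop
Longest common prefix: "p" (length 1)


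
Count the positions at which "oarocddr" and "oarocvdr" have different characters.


String 1: 'oarocddr'
String 2: 'oarocvdr'
Compare each position: pos 0: 'o'=='o', pos 1: 'a'=='a', pos 2: 'r'=='r', pos 3: 'o'=='o', pos 4: 'c'=='c', pos 5: 'd'!='v', pos 6: 'd'=='d', pos 7: 'r'=='r'
Differing positions: 1
Hamming distance: 1


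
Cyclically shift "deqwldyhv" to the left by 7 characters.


Input: 'deqwldyhv', shift = 7
Operation: split at index 7 and swap parts
Front part s[0:7] = 'deqwldy'
Back part s[7:] = 'hv'
Rotated = back + front = 'hv' + 'deqwldy'
Result: hvdeqwldy


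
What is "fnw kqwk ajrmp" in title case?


Input string: 'fnw kqwk ajrmp'
Operation: capitalize first letter of each word
Word transformations: 'fnw'->'Fnw', 'kqwk'->'Kqwk', 'ajrmp'->'Ajrmp'
Result: Fnw Kqwk Ajrmp


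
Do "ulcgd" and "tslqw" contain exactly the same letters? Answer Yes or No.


String 1: 'ulcgd' -> sorted: 'cdglu'
String 2: 'tslqw' -> sorted: 'lqstw'
Compare sorted forms: 'cdglu' != 'lqstw'
Anagram: No


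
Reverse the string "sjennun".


Input string: 'sjennun'
Operation: reverse character order
Original order: 's' -> 'j' -> 'e' -> 'n' -> 'n' -> 'u' -> 'n'
Reversed order: 'n' -> 'u' -> 'n' -> 'n' -> 'e' -> 'j' -> 's'
Result: nunnejs


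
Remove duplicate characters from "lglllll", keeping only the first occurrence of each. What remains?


Input: 'lglllll'
Operation: keep first occurrence of each character
Scan: s[0]='l' new -> keep; s[1]='g' new -> keep; s[2]='l' seen -> skip; s[3]='l' seen -> skip; s[4]='l' seen -> skip; s[5]='l' seen -> skip; s[6]='l' seen -> skip
Result: lg


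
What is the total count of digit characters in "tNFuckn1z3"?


Input string: 'tNFuckn1z3'
Operation: count digit characters (0-9)
Scan: 't', 'N', 'F', 'u', 'c', 'k', 'n', '1'(digit), 'z', '3'(digit)
Digits found: 2
Result: 2


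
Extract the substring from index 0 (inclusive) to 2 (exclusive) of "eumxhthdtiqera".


Input string: 'eumxhthdtiqera'
Operation: slice [0:2]
Extract characters: s[0]='e', s[1]='u'
Result: eu


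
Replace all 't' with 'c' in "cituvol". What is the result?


Input string: 'cituvol'
Operation: replace 't' with 'c'
Positions of 't': 2
After replacement: cicuvol


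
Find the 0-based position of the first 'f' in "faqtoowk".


Input string: 'faqtoowk'
Target: 'f'
Scanning left to right: s[0]='f'
First match at index: 0


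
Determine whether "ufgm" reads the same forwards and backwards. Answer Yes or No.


Input string: 'ufgm'
Reversed: 'mgfu'
Compare pairs: s[0]='u' vs s[3]='m' (mismatch), s[1]='f' vs s[2]='g' (mismatch)
Palindrome: No


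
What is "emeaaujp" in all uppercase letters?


Input string: 'emeaaujp'
Operation: convert each letter to uppercase
Mapping: 'e'->'E', 'm'->'M', 'e'->'E', 'a'->'A', 'a'->'A', 'u'->'U', 'j'->'J', 'p'->'P'
Result: EMEAAUJP


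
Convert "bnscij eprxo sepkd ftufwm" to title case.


Input string: 'bnscij eprxo sepkd ftufwm'
Operation: capitalize first letter of each word
Word transformations: 'bnscij'->'Bnscij', 'eprxo'->'Eprxo', 'sepkd'->'Sepkd', 'ftufwm'->'Ftufwm'
Result: Bnscij Eprxo Sepkd Ftufwm


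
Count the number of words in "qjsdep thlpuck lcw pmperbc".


Input string: 'qjsdep thlpuck lcw pmperbc'
Operation: split by spaces
Words found: 'qjsdep', 'thlpuck', 'lcw', 'pmperbc'
Word count: 4


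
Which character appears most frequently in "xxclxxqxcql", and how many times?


Input: 'xxclxxqxcql'
Operation: tally each character
Counts: 'c':2, 'l':2, 'q':2, 'x':5
Maximum: 'x' appears 5 times


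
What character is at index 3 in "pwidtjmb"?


Input string: 'pwidtjmb'
Operation: get character at index 3
Index mapping: s[0]='p', s[1]='w', s[2]='i', s[3]='d'
Result: 'd'


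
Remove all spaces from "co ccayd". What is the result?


Input string: 'co ccayd'
Operation: remove all spaces
Words: 'co', 'ccayd'
Join without spaces: coccayd


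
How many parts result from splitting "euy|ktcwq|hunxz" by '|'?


Input string: 'euy|ktcwq|hunxz'
Delimiter: '|'
Split result: 'euy', 'ktcwq', 'hunxz'
Number of parts: 3


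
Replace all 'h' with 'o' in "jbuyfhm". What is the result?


Input string: 'jbuyfhm'
Operation: replace 'h' with 'o'
Positions of 'h': 5
After replacement: jbuyfom


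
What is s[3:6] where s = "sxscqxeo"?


Input string: 'sxscqxeo'
Operation: slice [3:6]
Extract characters: s[3]='c', s[4]='q', s[5]='x'
Result: cqx


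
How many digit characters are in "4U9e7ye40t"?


Input string: '4U9e7ye40t'
Operation: count digit characters (0-9)
Scan: '4'(digit), 'U', '9'(digit), 'e', '7'(digit), 'y', 'e', '4'(digit), '0'(digit), 't'
Digits found: 5
Result: 5


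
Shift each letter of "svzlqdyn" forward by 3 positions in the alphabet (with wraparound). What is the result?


Input: 'svzlqdyn', shift = 3
Operation: for each letter, (position + 3) mod 26
Mapping: 's'(18+3=21)->'v', 'v'(21+3=24)->'y', 'z'(25+3=28, 28 mod 26=2)->'c', 'l'(11+3=14)->'o', 'q'(16+3=19)->'t', 'd'(3+3=6)->'g', 'y'(24+3=27, 27 mod 26=1)->'b', 'n'(13+3=16)->'q'
Result: vycotgbq


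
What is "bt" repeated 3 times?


Input string: 'bt'
Operation: repeat 3 times
Concatenation: 'bt' + 'bt' + 'bt'
Result: btbtbt


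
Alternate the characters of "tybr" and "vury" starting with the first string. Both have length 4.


String 1: 'tybr'
String 2: 'vury'
Operation: alternate characters
Pairs: 't'+'v', 'y'+'u', 'b'+'r', 'r'+'y'
Result: tvyubrry


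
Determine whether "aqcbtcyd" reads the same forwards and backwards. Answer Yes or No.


Input string: 'aqcbtcyd'
Reversed: 'dyctbcqa'
Compare pairs: s[0]='a' vs s[7]='d' (mismatch), s[1]='q' vs s[6]='y' (mismatch), s[2]='c' vs s[5]='c' (match), s[3]='b' vs s[4]='t' (mismatch)
Palindrome: No


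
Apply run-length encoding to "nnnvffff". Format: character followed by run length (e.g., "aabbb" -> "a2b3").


Input: 'nnnvffff'
Operation: identify consecutive runs
Runs: 'nnn' -> n3, 'v' -> v1, 'ffff' -> f4
Encoded: n3v1f4


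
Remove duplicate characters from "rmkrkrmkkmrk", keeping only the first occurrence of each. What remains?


Input: 'rmkrkrmkkmrk'
Operation: keep first occurrence of each character
Scan: s[0]='r' new -> keep; s[1]='m' new -> keep; s[2]='k' new -> keep; s[3]='r' seen -> skip; s[4]='k' seen -> skip; s[5]='r' seen -> skip; s[6]='m' seen -> skip; s[7]='k' seen -> skip; s[8]='k' seen -> skip; s[9]='m' seen -> skip; s[10]='r' seen -> skip; s[11]='k' seen -> skip
Result: rmk


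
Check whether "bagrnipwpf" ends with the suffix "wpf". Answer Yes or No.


Input string: 'bagrnipwpf'
Suffix to check: 'wpf'
Last 3 characters of input: 'wpf'
Match: True
Result: Yes


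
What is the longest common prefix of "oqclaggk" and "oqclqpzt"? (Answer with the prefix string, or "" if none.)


String 1: 'oqclaggk'
String 2: 'oqclqpzt'
Compare position by position:
pos 0: 'o' vs 'o' match
pos 1: 'q' vs 'q' match
pos 2: 'c' vs 'c' match
pos 3: 'l' vs 'l' match
pos 4: 'a' vs 'q' differ -> stop
Longest common prefix: "oqcl" (length 4)


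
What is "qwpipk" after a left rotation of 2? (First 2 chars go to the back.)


Input: 'qwpipk', shift = 2
Operation: split at index 2 and swap parts
Front part s[0:2] = 'qw'
Back part s[2:] = 'pipk'
Rotated = back + front = 'pipk' + 'qw'
Result: pipkqw


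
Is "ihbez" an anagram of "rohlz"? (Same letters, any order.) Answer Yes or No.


String 1: 'rohlz' -> sorted: 'hlorz'
String 2: 'ihbez' -> sorted: 'behiz'
Compare sorted forms: 'hlorz' != 'behiz'
Anagram: No


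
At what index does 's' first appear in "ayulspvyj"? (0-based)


Input string: 'ayulspvyj'
Target: 's'
Scanning left to right: s[0]='a', s[1]='y', s[2]='u', s[3]='l', s[4]='s'
First match at index: 4


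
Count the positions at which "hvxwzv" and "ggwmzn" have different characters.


String 1: 'hvxwzv'
String 2: 'ggwmzn'
Compare each position: pos 0: 'h'!='g', pos 1: 'v'!='g', pos 2: 'x'!='w', pos 3: 'w'!='m', pos 4: 'z'=='z', pos 5: 'v'!='n'
Differing positions: 5
Hamming distance: 5


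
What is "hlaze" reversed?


Input string: 'hlaze'
Operation: reverse character order
Original order: 'h' -> 'l' -> 'a' -> 'z' -> 'e'
Reversed order: 'e' -> 'z' -> 'a' -> 'l' -> 'h'
Result: ezalh


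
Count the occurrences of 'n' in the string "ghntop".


Input string: 'ghntop'
Target character: 'n'
Scan each position: s[2]='n'
Matches found at indices: 2
Total: 1


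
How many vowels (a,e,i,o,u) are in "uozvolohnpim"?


Input string: 'uozvolohnpim'
Operation: count vowels (a, e, i, o, u)
Scan: s[0]='u' (vowel), s[1]='o' (vowel), s[2]='z', s[3]='v', s[4]='o' (vowel), s[5]='l', s[6]='o' (vowel), s[7]='h', s[8]='n', s[9]='p', s[10]='i' (vowel), s[11]='m'
Vowels found: 5
Result: 5


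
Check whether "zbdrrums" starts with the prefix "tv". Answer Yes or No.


Input string: 'zbdrrums'
Prefix to check: 'tv'
First 2 characters of input: 'zb'
Match: False
Result: No


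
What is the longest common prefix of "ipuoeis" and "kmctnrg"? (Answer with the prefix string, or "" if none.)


String 1: 'ipuoeis'
String 2: 'kmctnrg'
Compare position by position:
pos 0: 'i' vs 'k' differ -> stop
Longest common prefix: "" (length 0)


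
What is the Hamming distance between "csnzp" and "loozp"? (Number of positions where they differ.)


String 1: 'csnzp'
String 2: 'loozp'
Compare each position: pos 0: 'c'!='l', pos 1: 's'!='o', pos 2: 'n'!='o', pos 3: 'z'=='z', pos 4: 'p'=='p'
Differing positions: 3
Hamming distance: 3


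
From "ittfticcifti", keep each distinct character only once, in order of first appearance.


Input: 'ittfticcifti'
Operation: keep first occurrence of each character
Scan: s[0]='i' new -> keep; s[1]='t' new -> keep; s[2]='t' seen -> skip; s[3]='f' new -> keep; s[4]='t' seen -> skip; s[5]='i' seen -> skip; s[6]='c' new -> keep; s[7]='c' seen -> skip; s[8]='i' seen -> skip; s[9]='f' seen -> skip; s[10]='t' seen -> skip; s[11]='i' seen -> skip
Result: itfc


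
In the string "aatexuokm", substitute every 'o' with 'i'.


Input string: 'aatexuokm'
Operation: replace 'o' with 'i'
Positions of 'o': 6
After replacement: aatexuikm


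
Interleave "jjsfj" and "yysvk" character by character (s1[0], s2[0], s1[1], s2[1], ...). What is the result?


String 1: 'jjsfj'
String 2: 'yysvk'
Operation: alternate characters
Pairs: 'j'+'y', 'j'+'y', 's'+'s', 'f'+'v', 'j'+'k'
Result: jyjyssfvjk


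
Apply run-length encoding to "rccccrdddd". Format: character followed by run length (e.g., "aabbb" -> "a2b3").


Input: 'rccccrdddd'
Operation: identify consecutive runs
Runs: 'r' -> r1, 'cccc' -> c4, 'r' -> r1, 'dddd' -> d4
Encoded: r1c4r1d4


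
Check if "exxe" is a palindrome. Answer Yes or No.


Input string: 'exxe'
Reversed: 'exxe'
Compare pairs: s[0]='e' vs s[3]='e' (match), s[1]='x' vs s[2]='x' (match)
Palindrome: Yes
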